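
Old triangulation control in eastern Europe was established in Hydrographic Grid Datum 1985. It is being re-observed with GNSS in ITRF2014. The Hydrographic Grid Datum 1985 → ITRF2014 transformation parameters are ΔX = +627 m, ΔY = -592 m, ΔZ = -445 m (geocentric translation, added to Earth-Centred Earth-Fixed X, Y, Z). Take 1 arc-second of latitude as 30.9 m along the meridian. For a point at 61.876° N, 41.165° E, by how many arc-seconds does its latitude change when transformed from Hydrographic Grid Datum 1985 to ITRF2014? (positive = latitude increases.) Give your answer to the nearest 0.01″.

sin φ = 0.881929, cos φ = 0.471381, sin λ = 0.658230, cos λ = 0.752817.
North component: ΔN = −sin φ cos λ·ΔX − sin φ sin λ·ΔY + cos φ·ΔZ = −(0.881929)(0.752817)(627) − (0.881929)(0.658230)(-592) + (0.471381)(-445) = -282.39 m.
1° of latitude spans 3600 × 30.90 = 111240 m, so Δφ = -282.39 / 111240 × 3600 = -9.139″.

Δφ = -9.14″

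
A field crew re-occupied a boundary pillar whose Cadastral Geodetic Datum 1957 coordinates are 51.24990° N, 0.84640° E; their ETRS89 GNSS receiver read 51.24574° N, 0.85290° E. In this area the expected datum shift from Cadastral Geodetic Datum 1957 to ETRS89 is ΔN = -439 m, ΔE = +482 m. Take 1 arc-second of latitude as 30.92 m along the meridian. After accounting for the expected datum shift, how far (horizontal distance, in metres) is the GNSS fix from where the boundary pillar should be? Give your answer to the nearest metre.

Observed coordinate differences: Δφ = -0.00416°, Δλ = +0.00650°.
Converting to metres (1° lat = 111312 m, cos φ = 0.625925): observed ΔN = -463.1 m, observed ΔE = 452.9 m.
Subtracting the expected shift leaves a residual of -463.1 − (-439) = -24.1 m north and 452.9 − (482) = -29.1 m east.
Residual distance = √((-24.1)² + (-29.1)²) = 37.8 m.

38 m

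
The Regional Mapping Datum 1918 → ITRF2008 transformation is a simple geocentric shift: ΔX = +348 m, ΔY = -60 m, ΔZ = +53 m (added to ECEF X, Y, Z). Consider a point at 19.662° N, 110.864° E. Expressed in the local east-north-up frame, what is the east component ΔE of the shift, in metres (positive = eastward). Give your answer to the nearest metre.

ΔE = -304 m

At φ = 19.662°, λ = 110.864°: sin φ = 0.336471, cos φ = 0.941694, sin λ = 0.934428, cos λ = -0.356151.
ΔE = −sin λ·ΔX + cos λ·ΔY = −(0.934428)·(348) + (-0.356151)·(-60) = -303.81 m.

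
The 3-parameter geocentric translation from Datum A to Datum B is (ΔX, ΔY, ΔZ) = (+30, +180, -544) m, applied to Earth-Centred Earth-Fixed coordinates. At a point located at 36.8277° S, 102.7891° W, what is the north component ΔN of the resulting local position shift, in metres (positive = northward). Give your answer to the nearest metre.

The local north axis is (−sin φ cos λ, −sin φ sin λ, cos φ), giving ΔN = -3.981 − 105.217 − 435.440 = -544.64 m.

ΔN = -545 m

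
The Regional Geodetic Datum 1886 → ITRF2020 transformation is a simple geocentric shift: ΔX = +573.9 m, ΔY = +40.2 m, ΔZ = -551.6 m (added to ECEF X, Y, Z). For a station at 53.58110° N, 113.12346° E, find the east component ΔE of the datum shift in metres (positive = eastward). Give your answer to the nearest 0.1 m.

ΔE = -543.6 m

At φ = 53.58110°, λ = 113.12346°: sin φ = 0.804698, cos φ = 0.593684, sin λ = 0.919661, cos λ = -0.392714.
ΔE = −sin λ·ΔX + cos λ·ΔY = −(0.919661)·(573.9) + (-0.392714)·(40.2) = -543.58 m.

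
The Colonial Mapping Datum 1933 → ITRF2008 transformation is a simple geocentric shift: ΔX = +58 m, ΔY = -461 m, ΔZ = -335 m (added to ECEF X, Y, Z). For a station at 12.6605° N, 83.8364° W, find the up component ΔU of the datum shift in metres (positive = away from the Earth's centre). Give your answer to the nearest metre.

The local up (radial) axis is (cos φ cos λ, cos φ sin λ, sin φ), giving ΔU = 6.076 + 447.191 − 73.423 = 379.84 m.

ΔU = 380 m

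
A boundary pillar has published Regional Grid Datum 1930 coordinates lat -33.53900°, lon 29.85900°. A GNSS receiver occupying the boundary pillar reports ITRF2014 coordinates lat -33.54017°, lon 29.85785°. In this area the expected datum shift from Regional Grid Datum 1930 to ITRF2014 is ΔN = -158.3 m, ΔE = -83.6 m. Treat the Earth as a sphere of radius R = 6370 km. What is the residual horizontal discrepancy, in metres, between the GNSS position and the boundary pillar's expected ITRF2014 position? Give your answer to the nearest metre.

36 m

Observed coordinate differences: Δφ = -0.00117°, Δλ = -0.00115°.
Converting to metres (1° lat = 111177 m, cos φ = 0.833510): observed ΔN = -130.1 m, observed ΔE = -106.6 m.
Subtracting the expected shift leaves a residual of -130.1 − (-158.3) = 28.2 m north and -106.6 − (-83.6) = -23.0 m east.
Residual distance = √(28.2² + (-23.0)²) = 36.4 m.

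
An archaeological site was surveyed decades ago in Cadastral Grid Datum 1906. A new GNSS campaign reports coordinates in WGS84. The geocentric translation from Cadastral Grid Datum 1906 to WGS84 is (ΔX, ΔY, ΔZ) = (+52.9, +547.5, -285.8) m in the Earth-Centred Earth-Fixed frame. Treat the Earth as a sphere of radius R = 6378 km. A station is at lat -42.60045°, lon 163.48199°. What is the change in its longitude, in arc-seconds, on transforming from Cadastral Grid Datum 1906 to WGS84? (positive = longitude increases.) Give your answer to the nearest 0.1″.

sin φ = -0.676882, cos φ = 0.736092, sin λ = 0.284317, cos λ = -0.958730.
East component: ΔE = −sin λ·ΔX + cos λ·ΔY = −(0.284317)(52.9) + (-0.958730)(547.5) = -539.95 m.
1° of latitude spans πR/180 = 111317 m; at latitude φ, 1° of longitude spans that × cos φ = 81939.6 m, so Δλ = -539.95 / 81939.6 × 3600 = -23.722″.

Δλ = -23.7″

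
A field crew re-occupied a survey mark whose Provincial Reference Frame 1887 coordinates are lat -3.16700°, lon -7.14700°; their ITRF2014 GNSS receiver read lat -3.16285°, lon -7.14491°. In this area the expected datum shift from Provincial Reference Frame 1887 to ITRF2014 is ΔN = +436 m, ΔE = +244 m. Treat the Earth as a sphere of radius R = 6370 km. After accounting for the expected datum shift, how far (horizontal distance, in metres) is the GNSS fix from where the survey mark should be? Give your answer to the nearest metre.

Observed coordinate differences: Δφ = +0.00415°, Δλ = +0.00209°.
Converting to metres (1° lat = 111177 m, cos φ = 0.998473): observed ΔN = 461.4 m, observed ΔE = 232.0 m.
Subtracting the expected shift leaves a residual of 461.4 − (436) = 25.4 m north and 232.0 − (244) = -12.0 m east.
Residual distance = √(25.4² + (-12.0)²) = 28.1 m.

28 m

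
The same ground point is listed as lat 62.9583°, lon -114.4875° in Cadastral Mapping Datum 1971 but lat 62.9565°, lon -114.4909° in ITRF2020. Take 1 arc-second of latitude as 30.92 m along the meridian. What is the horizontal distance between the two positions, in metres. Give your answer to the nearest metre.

Δφ = 62.9565° − 62.9583° = -0.0018°; Δλ = -114.4909° − -114.4875° = -0.0034°.
1° of latitude = 3600 × 30.92 = 111312 m.
ΔN = Δφ × 111312 = -200.4 m; ΔE = Δλ × 111312 × cos(62.9583°) = -0.0034 × 111312 × 0.454639 = -172.1 m.
Distance = √(ΔE² + ΔN²) = √((-172.1)² + (-200.4)²) = 264.1 m.

264 m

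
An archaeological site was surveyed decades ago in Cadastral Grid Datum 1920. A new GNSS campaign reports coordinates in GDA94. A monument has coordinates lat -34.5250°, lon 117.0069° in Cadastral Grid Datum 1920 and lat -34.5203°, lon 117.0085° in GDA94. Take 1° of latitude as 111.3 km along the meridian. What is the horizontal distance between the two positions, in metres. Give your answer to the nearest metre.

Δφ = -34.5203° − -34.5250° = +0.0047°; Δλ = 117.0085° − 117.0069° = +0.0016°.
ΔN = Δφ × 111300 = 523.1 m; ΔE = Δλ × 111300 × cos(-34.5250°) = +0.0016 × 111300 × 0.823879 = 146.7 m.
Distance = √(ΔE² + ΔN²) = √(146.7² + 523.1²) = 543.3 m.

543 m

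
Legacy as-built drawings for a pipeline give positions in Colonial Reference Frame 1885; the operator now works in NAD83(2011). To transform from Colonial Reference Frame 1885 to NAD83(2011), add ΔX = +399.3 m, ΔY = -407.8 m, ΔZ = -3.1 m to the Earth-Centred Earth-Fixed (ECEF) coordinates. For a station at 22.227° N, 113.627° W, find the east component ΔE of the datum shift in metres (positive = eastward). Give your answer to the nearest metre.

ΔE = 529 m

The local east axis at (φ, λ) is (−sin λ, cos λ, 0), so ΔE = −sin(-113.627°)·399.3 + cos(-113.627°)·(-407.8) = 529.27 m.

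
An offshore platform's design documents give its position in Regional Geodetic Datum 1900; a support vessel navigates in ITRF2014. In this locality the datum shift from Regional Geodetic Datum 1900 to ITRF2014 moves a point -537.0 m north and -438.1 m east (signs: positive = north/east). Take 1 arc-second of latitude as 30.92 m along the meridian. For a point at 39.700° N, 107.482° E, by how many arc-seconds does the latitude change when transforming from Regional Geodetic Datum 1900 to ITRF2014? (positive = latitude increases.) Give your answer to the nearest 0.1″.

1″ of latitude = 30.92 m, so Δφ = -537.0 / 30.92 = -17.367″.

Δφ = -17.4″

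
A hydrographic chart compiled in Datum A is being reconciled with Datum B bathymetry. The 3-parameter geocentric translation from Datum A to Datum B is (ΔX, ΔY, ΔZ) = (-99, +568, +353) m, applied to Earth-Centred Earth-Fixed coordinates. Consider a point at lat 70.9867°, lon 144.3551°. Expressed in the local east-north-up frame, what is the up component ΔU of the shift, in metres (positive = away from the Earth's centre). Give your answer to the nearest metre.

ΔU = 468 m

At φ = 70.9867°, λ = 144.3551°: sin φ = 0.945443, cos φ = 0.325788, sin λ = 0.582760, cos λ = -0.812644.
ΔU = cos φ cos λ·ΔX + cos φ sin λ·ΔY + sin φ·ΔZ = (0.325788)(-0.812644)(-99) + (0.325788)(0.582760)(568) + (0.945443)(353) = 467.79 m.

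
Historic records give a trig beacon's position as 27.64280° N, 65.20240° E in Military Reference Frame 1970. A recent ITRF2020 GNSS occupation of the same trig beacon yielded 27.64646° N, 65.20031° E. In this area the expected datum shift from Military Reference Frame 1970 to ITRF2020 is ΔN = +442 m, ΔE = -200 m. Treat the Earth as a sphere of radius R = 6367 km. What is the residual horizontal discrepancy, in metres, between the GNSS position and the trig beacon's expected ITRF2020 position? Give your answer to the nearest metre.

Observed coordinate differences: Δφ = +0.00366°, Δλ = -0.00209°.
Converting to metres (1° lat = 111125 m, cos φ = 0.885857): observed ΔN = 406.7 m, observed ΔE = -205.7 m.
Subtracting the expected shift leaves a residual of 406.7 − (442) = -35.3 m north and -205.7 − (-200) = -5.7 m east.
Residual distance = √((-35.3)² + (-5.7)²) = 35.7 m.

36 m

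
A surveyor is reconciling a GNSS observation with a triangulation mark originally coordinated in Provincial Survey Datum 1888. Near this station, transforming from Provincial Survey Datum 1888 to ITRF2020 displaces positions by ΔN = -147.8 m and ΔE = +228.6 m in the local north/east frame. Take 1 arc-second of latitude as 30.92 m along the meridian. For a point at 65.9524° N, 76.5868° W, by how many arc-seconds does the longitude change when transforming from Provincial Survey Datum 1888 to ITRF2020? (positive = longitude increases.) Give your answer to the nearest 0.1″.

Δλ = 18.1″

At latitude 65.9524°, cos φ = 0.407495.
1″ of longitude at this latitude = 30.92 × cos φ = 12.5998 m, so Δλ = 228.6 / 12.5998 = 18.143″.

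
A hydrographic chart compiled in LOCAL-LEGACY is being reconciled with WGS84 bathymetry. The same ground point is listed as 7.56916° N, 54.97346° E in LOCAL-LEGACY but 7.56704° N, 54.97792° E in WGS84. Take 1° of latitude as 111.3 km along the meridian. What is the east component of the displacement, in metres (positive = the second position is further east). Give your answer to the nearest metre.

ΔE = 492 m

Δφ = 7.56704° − 7.56916° = -0.00212°; Δλ = 54.97792° − 54.97346° = +0.00446°.
ΔN = Δφ × 111300 = -236.0 m; ΔE = Δλ × 111300 × cos(7.56916°) = +0.00446 × 111300 × 0.991287 = 492.1 m.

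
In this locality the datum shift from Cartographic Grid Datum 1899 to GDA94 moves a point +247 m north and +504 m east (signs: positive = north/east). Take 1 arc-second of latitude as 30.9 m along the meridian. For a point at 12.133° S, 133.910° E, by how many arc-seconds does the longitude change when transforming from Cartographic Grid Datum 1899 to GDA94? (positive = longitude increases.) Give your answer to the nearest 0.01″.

At latitude -12.133°, cos φ = 0.977662.
1″ of longitude at this latitude = 30.90 × cos φ = 30.2098 m, so Δλ = 504.0 / 30.2098 = 16.683″.

Δλ = 16.68″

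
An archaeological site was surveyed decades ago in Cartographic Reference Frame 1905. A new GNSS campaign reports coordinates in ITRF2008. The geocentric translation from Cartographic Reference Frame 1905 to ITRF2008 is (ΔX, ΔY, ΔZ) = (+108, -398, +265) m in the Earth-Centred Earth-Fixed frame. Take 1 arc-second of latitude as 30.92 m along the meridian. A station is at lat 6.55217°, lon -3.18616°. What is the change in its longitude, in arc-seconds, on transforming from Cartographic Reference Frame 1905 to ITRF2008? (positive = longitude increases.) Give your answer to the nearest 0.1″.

sin φ = 0.114108, cos φ = 0.993468, sin λ = -0.055580, cos λ = 0.998454.
East component: ΔE = −sin λ·ΔX + cos λ·ΔY = −(-0.055580)(108) + (0.998454)(-398) = -391.38 m.
1° of latitude spans 3600 × 30.92 = 111312 m; at latitude φ, 1° of longitude spans that × cos φ = 110585.0 m, so Δλ = -391.38 / 110585.0 × 3600 = -12.741″.

Δλ = -12.7″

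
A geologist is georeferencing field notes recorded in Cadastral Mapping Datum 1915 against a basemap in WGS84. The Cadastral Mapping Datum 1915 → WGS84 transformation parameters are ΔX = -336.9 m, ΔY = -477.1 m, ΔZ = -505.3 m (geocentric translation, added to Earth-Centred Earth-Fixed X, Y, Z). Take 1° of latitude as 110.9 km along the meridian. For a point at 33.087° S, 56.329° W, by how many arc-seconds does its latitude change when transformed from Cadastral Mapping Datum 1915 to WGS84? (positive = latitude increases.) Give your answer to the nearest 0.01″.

Δφ = -10.02″

sin φ = -0.545912, cos φ = 0.837843, sin λ = -0.832235, cos λ = 0.554423.
North component: ΔN = −sin φ cos λ·ΔX − sin φ sin λ·ΔY + cos φ·ΔZ = −(-0.545912)(0.554423)(-336.9) − (-0.545912)(-0.832235)(-477.1) + (0.837843)(-505.3) = -308.57 m.
1° of latitude spans 110900 m, so Δφ = -308.57 / 110900 × 3600 = -10.017″.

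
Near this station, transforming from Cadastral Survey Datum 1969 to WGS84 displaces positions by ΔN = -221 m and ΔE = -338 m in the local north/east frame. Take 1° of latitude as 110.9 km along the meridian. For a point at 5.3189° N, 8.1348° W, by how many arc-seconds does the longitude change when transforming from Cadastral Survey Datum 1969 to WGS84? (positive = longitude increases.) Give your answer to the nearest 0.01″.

Δλ = -11.02″

At latitude 5.3189°, cos φ = 0.995694.
1° of longitude at this latitude = 110.9 × cos φ = 110.42 km, so Δλ = -338.0 / 110422.5 = -0.0030610° = -11.019″.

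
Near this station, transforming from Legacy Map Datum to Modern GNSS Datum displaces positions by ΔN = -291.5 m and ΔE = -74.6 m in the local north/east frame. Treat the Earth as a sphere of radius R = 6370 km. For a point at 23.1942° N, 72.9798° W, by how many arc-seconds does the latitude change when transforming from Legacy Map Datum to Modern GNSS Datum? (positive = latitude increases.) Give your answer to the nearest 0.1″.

Δφ = -9.4″

On a sphere of radius R, 1 rad of latitude = R, so Δφ = ΔN / R = -291.5 / 6370000 = -4.5761e-05 rad = -9.439″.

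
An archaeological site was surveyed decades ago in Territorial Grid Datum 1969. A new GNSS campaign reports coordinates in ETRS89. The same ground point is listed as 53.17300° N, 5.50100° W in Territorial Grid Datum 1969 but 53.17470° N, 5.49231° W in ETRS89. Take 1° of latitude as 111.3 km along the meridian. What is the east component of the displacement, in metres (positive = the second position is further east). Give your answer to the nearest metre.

ΔE = 580 m

Δφ = 53.17470° − 53.17300° = +0.00170°; Δλ = -5.49231° − -5.50100° = +0.00869°.
ΔN = Δφ × 111300 = 189.2 m; ΔE = Δλ × 111300 × cos(53.17300°) = +0.00869 × 111300 × 0.599401 = 579.7 m.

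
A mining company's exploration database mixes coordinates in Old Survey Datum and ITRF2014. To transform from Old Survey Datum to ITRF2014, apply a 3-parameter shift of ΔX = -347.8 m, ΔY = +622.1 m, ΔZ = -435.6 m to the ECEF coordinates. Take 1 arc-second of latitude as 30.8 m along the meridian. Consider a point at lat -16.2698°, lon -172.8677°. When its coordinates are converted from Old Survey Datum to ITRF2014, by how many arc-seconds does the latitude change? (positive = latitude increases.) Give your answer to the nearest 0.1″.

Δφ = -11.1″

sin φ = -0.280161, cos φ = 0.959953, sin λ = -0.124161, cos λ = -0.992262.
North component: ΔN = −sin φ cos λ·ΔX − sin φ sin λ·ΔY + cos φ·ΔZ = −(-0.280161)(-0.992262)(-347.8) − (-0.280161)(-0.124161)(622.1) + (0.959953)(-435.6) = -343.11 m.
1° of latitude spans 3600 × 30.80 = 110880 m, so Δφ = -343.11 / 110880 × 3600 = -11.140″.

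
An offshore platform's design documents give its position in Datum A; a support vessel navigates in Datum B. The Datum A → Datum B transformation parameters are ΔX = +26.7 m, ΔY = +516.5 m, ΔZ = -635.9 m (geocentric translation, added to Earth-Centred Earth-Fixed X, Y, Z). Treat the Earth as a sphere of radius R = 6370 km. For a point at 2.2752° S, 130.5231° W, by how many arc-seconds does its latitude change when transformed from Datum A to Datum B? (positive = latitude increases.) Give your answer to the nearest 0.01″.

sin φ = -0.039699, cos φ = 0.999212, sin λ = -0.760144, cos λ = -0.649755.
North component: ΔN = −sin φ cos λ·ΔX − sin φ sin λ·ΔY + cos φ·ΔZ = −(-0.039699)(-0.649755)(26.7) − (-0.039699)(-0.760144)(516.5) + (0.999212)(-635.9) = -651.67 m.
1° of latitude spans πR/180 = 111177 m, so Δφ = -651.67 / 111177 × 3600 = -21.102″.

Δφ = -21.10″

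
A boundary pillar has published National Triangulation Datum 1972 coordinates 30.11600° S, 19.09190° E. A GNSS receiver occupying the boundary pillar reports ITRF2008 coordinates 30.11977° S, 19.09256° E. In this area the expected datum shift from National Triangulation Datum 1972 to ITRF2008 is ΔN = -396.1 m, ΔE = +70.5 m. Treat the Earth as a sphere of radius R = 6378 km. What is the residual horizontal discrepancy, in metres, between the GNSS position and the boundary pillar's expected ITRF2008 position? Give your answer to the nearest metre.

Observed coordinate differences: Δφ = -0.00377°, Δλ = +0.00066°.
Converting to metres (1° lat = 111317 m, cos φ = 0.865011): observed ΔN = -419.7 m, observed ΔE = 63.6 m.
Subtracting the expected shift leaves a residual of -419.7 − (-396.1) = -23.6 m north and 63.6 − (70.5) = -6.9 m east.
Residual distance = √((-23.6)² + (-6.9)²) = 24.6 m.

25 m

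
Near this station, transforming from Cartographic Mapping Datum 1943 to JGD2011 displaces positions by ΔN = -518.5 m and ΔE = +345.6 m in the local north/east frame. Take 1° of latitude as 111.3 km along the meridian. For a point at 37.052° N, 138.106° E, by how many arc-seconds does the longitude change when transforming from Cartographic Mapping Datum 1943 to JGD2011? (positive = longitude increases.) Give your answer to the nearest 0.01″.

At latitude 37.052°, cos φ = 0.798089.
1° of longitude at this latitude = 111.3 × cos φ = 88.83 km, so Δλ = 345.6 / 88827.3 = 0.0038907° = 14.007″.

Δλ = 14.01″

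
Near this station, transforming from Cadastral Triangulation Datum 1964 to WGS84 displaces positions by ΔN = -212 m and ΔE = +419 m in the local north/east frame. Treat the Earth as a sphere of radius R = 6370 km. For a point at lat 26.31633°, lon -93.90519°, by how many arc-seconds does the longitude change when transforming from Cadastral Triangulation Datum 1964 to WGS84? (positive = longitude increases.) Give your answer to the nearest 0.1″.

At latitude 26.31633°, cos φ = 0.896360.
One radian of longitude at latitude φ spans R cos φ, so Δλ = ΔE / (R cos φ) = 419.0 / (6370000 × 0.896360) = 7.3382e-05 rad = 15.136″.

Δλ = 15.1″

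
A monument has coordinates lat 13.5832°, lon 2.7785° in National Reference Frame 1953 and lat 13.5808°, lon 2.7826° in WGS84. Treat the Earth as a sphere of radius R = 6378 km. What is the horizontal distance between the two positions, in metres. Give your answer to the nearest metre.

518 m

Δφ = 13.5808° − 13.5832° = -0.0024°; Δλ = 2.7826° − 2.7785° = +0.0041°.
1° along a meridian = πR/180 = 111317 m.
ΔN = Δφ × 111317 = -267.2 m; ΔE = Δλ × 111317 × cos(13.5832°) = +0.0041 × 111317 × 0.972030 = 443.6 m.
Distance = √(ΔE² + ΔN²) = √(443.6² + (-267.2)²) = 517.9 m.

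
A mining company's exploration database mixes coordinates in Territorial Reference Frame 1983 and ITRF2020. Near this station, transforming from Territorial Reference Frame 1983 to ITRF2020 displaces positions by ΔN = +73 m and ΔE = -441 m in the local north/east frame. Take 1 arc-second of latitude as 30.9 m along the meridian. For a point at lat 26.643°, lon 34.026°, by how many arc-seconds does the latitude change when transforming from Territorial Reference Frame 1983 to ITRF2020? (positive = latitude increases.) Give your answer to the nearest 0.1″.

1″ of latitude = 30.90 m, so Δφ = 73.0 / 30.90 = 2.362″.

Δφ = 2.4″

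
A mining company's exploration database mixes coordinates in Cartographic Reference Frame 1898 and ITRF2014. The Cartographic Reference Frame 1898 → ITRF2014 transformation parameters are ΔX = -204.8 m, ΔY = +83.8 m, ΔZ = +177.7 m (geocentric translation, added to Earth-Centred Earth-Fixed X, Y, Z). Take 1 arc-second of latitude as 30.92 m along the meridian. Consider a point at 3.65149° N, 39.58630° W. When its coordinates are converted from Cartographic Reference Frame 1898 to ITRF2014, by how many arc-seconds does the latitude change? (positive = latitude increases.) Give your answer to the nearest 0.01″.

sin φ = 0.063687, cos φ = 0.997970, sin λ = -0.637240, cos λ = 0.770666.
North component: ΔN = −sin φ cos λ·ΔX − sin φ sin λ·ΔY + cos φ·ΔZ = −(0.063687)(0.770666)(-204.8) − (0.063687)(-0.637240)(83.8) + (0.997970)(177.7) = 190.79 m.
1° of latitude spans 3600 × 30.92 = 111312 m, so Δφ = 190.79 / 111312 × 3600 = 6.171″.

Δφ = 6.17″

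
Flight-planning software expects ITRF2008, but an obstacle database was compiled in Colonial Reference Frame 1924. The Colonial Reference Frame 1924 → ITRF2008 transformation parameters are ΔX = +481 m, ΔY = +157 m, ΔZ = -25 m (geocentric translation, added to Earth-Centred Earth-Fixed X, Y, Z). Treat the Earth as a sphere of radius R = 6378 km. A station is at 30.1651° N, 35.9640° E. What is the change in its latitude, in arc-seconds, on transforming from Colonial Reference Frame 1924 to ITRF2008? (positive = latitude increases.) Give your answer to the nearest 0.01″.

sin φ = 0.502493, cos φ = 0.864581, sin λ = 0.587277, cos λ = 0.809386.
North component: ΔN = −sin φ cos λ·ΔX − sin φ sin λ·ΔY + cos φ·ΔZ = −(0.502493)(0.809386)(481) − (0.502493)(0.587277)(157) + (0.864581)(-25) = -263.57 m.
1° of latitude spans πR/180 = 111317 m, so Δφ = -263.57 / 111317 × 3600 = -8.524″.

Δφ = -8.52″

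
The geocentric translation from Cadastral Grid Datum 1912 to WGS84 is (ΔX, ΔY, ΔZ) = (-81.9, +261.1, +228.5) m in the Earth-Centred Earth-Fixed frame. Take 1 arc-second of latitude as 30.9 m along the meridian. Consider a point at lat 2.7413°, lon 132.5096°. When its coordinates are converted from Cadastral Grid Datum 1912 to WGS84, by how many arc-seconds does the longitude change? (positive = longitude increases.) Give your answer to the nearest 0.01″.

sin φ = 0.047826, cos φ = 0.998856, sin λ = 0.737164, cos λ = -0.675714.
East component: ΔE = −sin λ·ΔX + cos λ·ΔY = −(0.737164)(-81.9) + (-0.675714)(261.1) = -116.06 m.
1° of latitude spans 3600 × 30.90 = 111240 m; at latitude φ, 1° of longitude spans that × cos φ = 111112.7 m, so Δλ = -116.06 / 111112.7 × 3600 = -3.760″.

Δλ = -3.76″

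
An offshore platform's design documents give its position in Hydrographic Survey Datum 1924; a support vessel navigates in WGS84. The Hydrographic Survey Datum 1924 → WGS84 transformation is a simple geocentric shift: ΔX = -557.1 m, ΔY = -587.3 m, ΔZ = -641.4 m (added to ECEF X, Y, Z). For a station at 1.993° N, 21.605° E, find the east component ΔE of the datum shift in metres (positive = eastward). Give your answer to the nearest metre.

ΔE = -341 m

The local east axis at (φ, λ) is (−sin λ, cos λ, 0), so ΔE = −sin(21.605°)·(-557.1) + cos(21.605°)·(-587.3) = -340.91 m.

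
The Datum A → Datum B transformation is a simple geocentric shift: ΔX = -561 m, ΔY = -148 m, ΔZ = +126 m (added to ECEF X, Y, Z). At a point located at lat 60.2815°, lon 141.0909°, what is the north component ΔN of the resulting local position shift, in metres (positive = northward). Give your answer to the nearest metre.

At φ = 60.2815°, λ = 141.0909°: sin φ = 0.868471, cos φ = 0.495739, sin λ = 0.628087, cos λ = -0.778143.
ΔN = −sin φ cos λ·ΔX − sin φ sin λ·ΔY + cos φ·ΔZ = −(0.868471)(-0.778143)(-561) − (0.868471)(0.628087)(-148) + (0.495739)(126) = -235.93 m.

ΔN = -236 m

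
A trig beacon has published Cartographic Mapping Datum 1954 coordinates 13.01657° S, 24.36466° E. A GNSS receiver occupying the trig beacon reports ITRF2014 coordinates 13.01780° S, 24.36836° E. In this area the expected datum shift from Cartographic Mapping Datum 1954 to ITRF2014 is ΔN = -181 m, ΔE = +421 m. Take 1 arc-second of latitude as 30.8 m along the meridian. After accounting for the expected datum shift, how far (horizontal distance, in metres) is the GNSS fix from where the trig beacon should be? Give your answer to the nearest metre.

49 m

Observed coordinate differences: Δφ = -0.00123°, Δλ = +0.00370°.
Converting to metres (1° lat = 110880 m, cos φ = 0.974305): observed ΔN = -136.4 m, observed ΔE = 399.7 m.
Subtracting the expected shift leaves a residual of -136.4 − (-181) = 44.6 m north and 399.7 − (421) = -21.3 m east.
Residual distance = √(44.6² + (-21.3)²) = 49.4 m.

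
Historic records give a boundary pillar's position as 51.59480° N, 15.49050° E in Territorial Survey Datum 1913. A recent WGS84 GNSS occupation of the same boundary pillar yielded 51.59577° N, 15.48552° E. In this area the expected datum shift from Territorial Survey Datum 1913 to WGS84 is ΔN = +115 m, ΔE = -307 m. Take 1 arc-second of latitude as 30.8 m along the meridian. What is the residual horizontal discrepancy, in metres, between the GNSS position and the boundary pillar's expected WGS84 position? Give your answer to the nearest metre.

37 m

Observed coordinate differences: Δφ = +0.00097°, Δλ = -0.00498°.
Converting to metres (1° lat = 110880 m, cos φ = 0.621219): observed ΔN = 107.6 m, observed ΔE = -343.0 m.
Subtracting the expected shift leaves a residual of 107.6 − (115) = -7.4 m north and -343.0 − (-307) = -36.0 m east.
Residual distance = √((-7.4)² + (-36.0)²) = 36.8 m.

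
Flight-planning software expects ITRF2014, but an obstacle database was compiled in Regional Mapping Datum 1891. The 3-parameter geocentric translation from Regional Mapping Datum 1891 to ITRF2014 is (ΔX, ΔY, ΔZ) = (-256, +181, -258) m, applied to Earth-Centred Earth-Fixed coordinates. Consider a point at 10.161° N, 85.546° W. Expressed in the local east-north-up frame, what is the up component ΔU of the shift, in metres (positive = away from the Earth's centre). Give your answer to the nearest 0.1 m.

The local up (radial) axis is (cos φ cos λ, cos φ sin λ, sin φ), giving ΔU = -19.569 − 177.623 − 45.515 = -242.71 m.

ΔU = -242.7 m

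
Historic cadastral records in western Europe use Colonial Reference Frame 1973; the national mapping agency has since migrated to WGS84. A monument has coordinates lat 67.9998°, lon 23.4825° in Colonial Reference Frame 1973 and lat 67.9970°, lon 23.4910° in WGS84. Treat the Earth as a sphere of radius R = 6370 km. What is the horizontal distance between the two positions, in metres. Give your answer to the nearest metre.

Δφ = 67.9970° − 67.9998° = -0.0028°; Δλ = 23.4910° − 23.4825° = +0.0085°.
1° along a meridian = πR/180 = 111177 m.
ΔN = Δφ × 111177 = -311.3 m; ΔE = Δλ × 111177 × cos(67.9998°) = +0.0085 × 111177 × 0.374610 = 354.0 m.
Distance = √(ΔE² + ΔN²) = √(354.0² + (-311.3)²) = 471.4 m.

471 m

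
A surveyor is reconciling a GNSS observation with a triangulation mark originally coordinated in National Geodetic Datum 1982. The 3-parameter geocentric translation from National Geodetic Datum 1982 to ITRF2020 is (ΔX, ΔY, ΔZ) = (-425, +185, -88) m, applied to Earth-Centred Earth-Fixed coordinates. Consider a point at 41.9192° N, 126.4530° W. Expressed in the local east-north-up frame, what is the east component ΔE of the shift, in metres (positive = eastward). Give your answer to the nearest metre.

ΔE = -452 m

The local east axis at (φ, λ) is (−sin λ, cos λ, 0), so ΔE = −sin(-126.4530°)·(-425) + cos(-126.4530°)·185 = -451.77 m.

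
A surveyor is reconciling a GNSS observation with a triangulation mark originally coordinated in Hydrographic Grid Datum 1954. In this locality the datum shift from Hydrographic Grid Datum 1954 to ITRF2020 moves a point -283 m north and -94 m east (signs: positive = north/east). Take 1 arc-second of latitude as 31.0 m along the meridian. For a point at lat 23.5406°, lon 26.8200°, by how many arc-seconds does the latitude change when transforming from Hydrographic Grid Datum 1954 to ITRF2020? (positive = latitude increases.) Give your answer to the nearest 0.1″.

1″ of latitude = 31.00 m, so Δφ = -283.0 / 31.00 = -9.129″.

Δφ = -9.1″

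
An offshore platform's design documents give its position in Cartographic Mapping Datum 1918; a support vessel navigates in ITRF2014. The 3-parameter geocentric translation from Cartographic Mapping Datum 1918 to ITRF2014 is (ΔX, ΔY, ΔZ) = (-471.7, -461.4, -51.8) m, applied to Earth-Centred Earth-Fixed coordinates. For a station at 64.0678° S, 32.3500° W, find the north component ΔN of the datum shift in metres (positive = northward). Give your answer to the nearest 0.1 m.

The local north axis is (−sin φ cos λ, −sin φ sin λ, cos φ), giving ΔN = -358.367 + 222.032 − 22.653 = -158.99 m.

ΔN = -159.0 m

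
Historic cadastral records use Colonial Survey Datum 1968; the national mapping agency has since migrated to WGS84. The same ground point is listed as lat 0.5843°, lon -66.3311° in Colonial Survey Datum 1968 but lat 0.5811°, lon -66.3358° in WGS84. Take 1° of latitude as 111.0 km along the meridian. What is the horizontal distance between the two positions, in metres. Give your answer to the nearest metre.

631 m

Δφ = 0.5811° − 0.5843° = -0.0032°; Δλ = -66.3358° − -66.3311° = -0.0047°.
ΔN = Δφ × 111000 = -355.2 m; ΔE = Δλ × 111000 × cos(0.5843°) = -0.0047 × 111000 × 0.999948 = -521.7 m.
Distance = √(ΔE² + ΔN²) = √((-521.7)² + (-355.2)²) = 631.1 m.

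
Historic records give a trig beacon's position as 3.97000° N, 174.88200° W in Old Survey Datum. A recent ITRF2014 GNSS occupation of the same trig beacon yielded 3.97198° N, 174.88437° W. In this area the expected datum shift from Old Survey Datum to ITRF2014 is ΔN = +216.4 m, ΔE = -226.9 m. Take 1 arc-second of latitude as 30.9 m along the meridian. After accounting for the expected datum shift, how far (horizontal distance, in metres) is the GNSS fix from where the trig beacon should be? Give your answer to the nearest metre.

36 m

Observed coordinate differences: Δφ = +0.00198°, Δλ = -0.00237°.
Converting to metres (1° lat = 111240 m, cos φ = 0.997600): observed ΔN = 220.3 m, observed ΔE = -263.0 m.
Subtracting the expected shift leaves a residual of 220.3 − (216.4) = 3.9 m north and -263.0 − (-226.9) = -36.1 m east.
Residual distance = √(3.9² + (-36.1)²) = 36.3 m.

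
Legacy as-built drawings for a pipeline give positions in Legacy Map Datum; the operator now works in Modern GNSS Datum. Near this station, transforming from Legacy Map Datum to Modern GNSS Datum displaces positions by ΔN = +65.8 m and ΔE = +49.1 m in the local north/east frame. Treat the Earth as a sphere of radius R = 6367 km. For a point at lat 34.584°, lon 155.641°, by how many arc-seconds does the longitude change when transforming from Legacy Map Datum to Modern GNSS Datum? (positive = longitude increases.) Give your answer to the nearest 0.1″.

Δλ = 1.9″

At latitude 34.584°, cos φ = 0.823295.
One radian of longitude at latitude φ spans R cos φ, so Δλ = ΔE / (R cos φ) = 49.1 / (6367000 × 0.823295) = 9.3668e-06 rad = 1.932″.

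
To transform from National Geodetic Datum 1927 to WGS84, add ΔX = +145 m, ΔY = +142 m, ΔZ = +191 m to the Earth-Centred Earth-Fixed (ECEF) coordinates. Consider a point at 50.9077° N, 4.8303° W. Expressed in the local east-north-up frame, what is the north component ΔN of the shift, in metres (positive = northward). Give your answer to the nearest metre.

ΔN = 18 m

The local north axis is (−sin φ cos λ, −sin φ sin λ, cos φ), giving ΔN = -112.139 + 9.280 + 120.439 = 17.58 m.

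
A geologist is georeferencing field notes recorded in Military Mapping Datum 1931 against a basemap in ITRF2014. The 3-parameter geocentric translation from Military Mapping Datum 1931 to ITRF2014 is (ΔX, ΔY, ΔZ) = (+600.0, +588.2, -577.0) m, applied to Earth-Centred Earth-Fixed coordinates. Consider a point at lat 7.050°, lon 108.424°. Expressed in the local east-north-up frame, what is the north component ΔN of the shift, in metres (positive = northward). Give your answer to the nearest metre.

ΔN = -618 m

At φ = 7.050°, λ = 108.424°: sin φ = 0.122735, cos φ = 0.992439, sin λ = 0.948744, cos λ = -0.316046.
ΔN = −sin φ cos λ·ΔX − sin φ sin λ·ΔY + cos φ·ΔZ = −(0.122735)(-0.316046)(600.0) − (0.122735)(0.948744)(588.2) + (0.992439)(-577.0) = -617.86 m.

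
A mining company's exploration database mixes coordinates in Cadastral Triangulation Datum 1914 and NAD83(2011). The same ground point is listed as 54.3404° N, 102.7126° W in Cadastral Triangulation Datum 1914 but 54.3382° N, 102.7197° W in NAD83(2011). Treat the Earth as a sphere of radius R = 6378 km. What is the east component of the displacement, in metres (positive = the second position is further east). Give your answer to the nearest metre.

ΔE = -461 m

Δφ = 54.3382° − 54.3404° = -0.0022°; Δλ = -102.7197° − -102.7126° = -0.0071°.
1° along a meridian = πR/180 = 111317 m.
ΔN = Δφ × 111317 = -244.9 m; ΔE = Δλ × 111317 × cos(54.3404°) = -0.0071 × 111317 × 0.582968 = -460.7 m.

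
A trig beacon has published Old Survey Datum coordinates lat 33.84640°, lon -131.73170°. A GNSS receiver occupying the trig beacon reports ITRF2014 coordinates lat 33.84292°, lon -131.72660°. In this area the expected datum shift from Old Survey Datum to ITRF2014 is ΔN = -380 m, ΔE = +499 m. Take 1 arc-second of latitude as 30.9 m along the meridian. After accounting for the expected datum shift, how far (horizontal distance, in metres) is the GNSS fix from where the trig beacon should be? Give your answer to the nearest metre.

29 m

Observed coordinate differences: Δφ = -0.00348°, Δλ = +0.00510°.
Converting to metres (1° lat = 111240 m, cos φ = 0.830534): observed ΔN = -387.1 m, observed ΔE = 471.2 m.
Subtracting the expected shift leaves a residual of -387.1 − (-380) = -7.1 m north and 471.2 − (499) = -27.8 m east.
Residual distance = √((-7.1)² + (-27.8)²) = 28.7 m.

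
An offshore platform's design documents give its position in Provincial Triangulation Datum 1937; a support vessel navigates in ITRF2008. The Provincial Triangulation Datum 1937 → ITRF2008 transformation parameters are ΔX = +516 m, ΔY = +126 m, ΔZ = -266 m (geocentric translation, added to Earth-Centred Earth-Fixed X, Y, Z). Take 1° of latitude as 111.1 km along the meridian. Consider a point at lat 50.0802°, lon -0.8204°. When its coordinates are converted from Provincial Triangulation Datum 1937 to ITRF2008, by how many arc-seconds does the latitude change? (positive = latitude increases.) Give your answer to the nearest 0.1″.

sin φ = 0.766943, cos φ = 0.641715, sin λ = -0.014318, cos λ = 0.999897.
North component: ΔN = −sin φ cos λ·ΔX − sin φ sin λ·ΔY + cos φ·ΔZ = −(0.766943)(0.999897)(516) − (0.766943)(-0.014318)(126) + (0.641715)(-266) = -565.01 m.
1° of latitude spans 111100 m, so Δφ = -565.01 / 111100 × 3600 = -18.308″.

Δφ = -18.3″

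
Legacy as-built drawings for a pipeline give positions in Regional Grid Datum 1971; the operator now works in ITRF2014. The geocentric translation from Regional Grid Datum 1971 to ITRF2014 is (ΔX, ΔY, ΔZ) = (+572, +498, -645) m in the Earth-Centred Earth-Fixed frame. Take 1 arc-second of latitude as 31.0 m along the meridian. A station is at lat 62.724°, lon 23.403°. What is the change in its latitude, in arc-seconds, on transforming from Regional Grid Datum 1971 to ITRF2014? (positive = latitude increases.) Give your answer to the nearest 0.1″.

sin φ = 0.888809, cos φ = 0.458277, sin λ = 0.397196, cos λ = 0.917734.
North component: ΔN = −sin φ cos λ·ΔX − sin φ sin λ·ΔY + cos φ·ΔZ = −(0.888809)(0.917734)(572) − (0.888809)(0.397196)(498) + (0.458277)(-645) = -937.97 m.
1° of latitude spans 3600 × 31.00 = 111600 m, so Δφ = -937.97 / 111600 × 3600 = -30.257″.

Δφ = -30.3″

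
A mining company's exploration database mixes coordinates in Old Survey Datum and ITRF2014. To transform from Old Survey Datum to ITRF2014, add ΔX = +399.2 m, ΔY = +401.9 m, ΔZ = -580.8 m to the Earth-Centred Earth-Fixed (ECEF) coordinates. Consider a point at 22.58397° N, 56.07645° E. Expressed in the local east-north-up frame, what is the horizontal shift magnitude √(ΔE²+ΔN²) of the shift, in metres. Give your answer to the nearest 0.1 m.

At φ = 22.58397°, λ = 56.07645°: sin φ = 0.384037, cos φ = 0.923318, sin λ = 0.829783, cos λ = 0.558086.
ΔE = −sin λ·ΔX + cos λ·ΔY = −(0.829783)·(399.2) + (0.558086)·(401.9) = -106.95 m.
ΔN = −sin φ cos λ·ΔX − sin φ sin λ·ΔY + cos φ·ΔZ = −(0.384037)(0.558086)(399.2) − (0.384037)(0.829783)(401.9) + (0.923318)(-580.8) = -749.89 m.
Horizontal magnitude = √(ΔE² + ΔN²) = √((-106.95)² + (-749.89)²) = 757.48 m.

757.5 m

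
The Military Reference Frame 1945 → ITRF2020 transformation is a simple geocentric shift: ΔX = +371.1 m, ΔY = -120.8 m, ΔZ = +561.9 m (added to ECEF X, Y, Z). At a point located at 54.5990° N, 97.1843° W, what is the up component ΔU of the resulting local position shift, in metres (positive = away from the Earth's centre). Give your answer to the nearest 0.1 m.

ΔU = 500.6 m

At φ = 54.5990°, λ = -97.1843°: sin φ = 0.815118, cos φ = 0.579295, sin λ = -0.992149, cos λ = -0.125061.
ΔU = cos φ cos λ·ΔX + cos φ sin λ·ΔY + sin φ·ΔZ = (0.579295)(-0.125061)(371.1) + (0.579295)(-0.992149)(-120.8) + (0.815118)(561.9) = 500.56 m.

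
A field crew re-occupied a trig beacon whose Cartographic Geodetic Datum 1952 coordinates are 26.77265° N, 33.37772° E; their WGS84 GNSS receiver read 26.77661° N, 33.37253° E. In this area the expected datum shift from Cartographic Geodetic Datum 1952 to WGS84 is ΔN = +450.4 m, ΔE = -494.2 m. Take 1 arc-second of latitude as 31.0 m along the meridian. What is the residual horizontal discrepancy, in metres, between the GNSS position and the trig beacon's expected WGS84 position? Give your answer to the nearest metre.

Observed coordinate differences: Δφ = +0.00396°, Δλ = -0.00519°.
Converting to metres (1° lat = 111600 m, cos φ = 0.892801): observed ΔN = 441.9 m, observed ΔE = -517.1 m.
Subtracting the expected shift leaves a residual of 441.9 − (450.4) = -8.5 m north and -517.1 − (-494.2) = -22.9 m east.
Residual distance = √((-8.5)² + (-22.9)²) = 24.4 m.

24 m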